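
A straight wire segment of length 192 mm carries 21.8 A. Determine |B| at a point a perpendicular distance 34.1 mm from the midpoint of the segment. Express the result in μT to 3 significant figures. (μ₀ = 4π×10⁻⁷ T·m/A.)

B ≈ 120 μT

For a finite straight segment, B = (μ₀I/4πd)(sinθ₁ + sinθ₂), where θ₁, θ₂ are the angles from the perpendicular to each end.
The perpendicular from the point meets the wire at its midpoint, so each end is L/2 = 0.096 m away along the wire.
sinθ₁ = 0.096/√(0.096²+0.0341²) = 0.9423; sinθ₂ = 0.096/√(0.096²+0.0341²) = 0.9423.
B = (4π×10⁻⁷ × 21.8) / (4π × 0.0341) × (0.9423 + 0.9423) = 1.20×10⁻⁴ T.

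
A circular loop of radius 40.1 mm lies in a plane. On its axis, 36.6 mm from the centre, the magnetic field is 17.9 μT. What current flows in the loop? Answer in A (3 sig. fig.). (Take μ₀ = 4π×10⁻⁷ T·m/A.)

I ≈ 2.84 A

On the axis of a loop, B = μ₀IR²/[2(R²+z²)^(3/2)], so I = 2B(R²+z²)^(3/2)/(μ₀R²).
R² + z² = 0.001608 + 0.00134 = 0.002948 m²; raised to 3/2 gives 1.60×10⁻⁴ m³.
I = 2 × 1.79×10⁻⁵ × 1.60×10⁻⁴ / (1.26×10⁻⁶ × 0.001608) = 2.84 A.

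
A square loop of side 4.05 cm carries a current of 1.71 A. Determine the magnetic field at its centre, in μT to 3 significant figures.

Each side is a finite straight segment at perpendicular distance d = a/(2 tan(π/4)) = 0.02025 m from the centre, with end-angles ±π/4.
One side contributes B₁ = (μ₀I/4πd)·2 sin(π/4) = 1.19×10⁻⁵ T.
All 4 sides add in the same direction: B = 4 × 1.19×10⁻⁵ = 4.78×10⁻⁵ T.

B ≈ 47.8 μT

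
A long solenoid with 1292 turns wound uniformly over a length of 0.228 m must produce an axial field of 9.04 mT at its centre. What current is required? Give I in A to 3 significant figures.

Inside a long solenoid B = μ₀nI with n = 5667 m⁻¹, so I = B/(μ₀n).
I = 9.04×10⁻³ / (4π×10⁻⁷ × 5667) = 1.27 A.

I ≈ 1.27 A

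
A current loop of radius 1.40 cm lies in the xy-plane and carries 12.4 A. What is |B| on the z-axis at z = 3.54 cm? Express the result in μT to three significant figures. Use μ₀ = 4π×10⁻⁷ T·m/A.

On the axis of a circular loop, B = μ₀IR² / [2(R²+z²)^(3/2)].
R² + z² = (0.014)² + (0.0354)² = 0.001449 m², and (R²+z²)^(3/2) = 5.52×10⁻⁵ m³.
B = (4π×10⁻⁷ × 12.4 × 0.000196) / (2 × 5.52×10⁻⁵) = 2.77×10⁻⁵ T.

B ≈ 27.7 μT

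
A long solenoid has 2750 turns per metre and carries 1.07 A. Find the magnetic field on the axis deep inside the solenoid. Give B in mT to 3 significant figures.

B ≈ 3.70 mT

Inside a long solenoid, B = μ₀nI with n = 2750 turns/m.
B = 4π×10⁻⁷ × 2750 × 1.07 = 3.70×10⁻³ T.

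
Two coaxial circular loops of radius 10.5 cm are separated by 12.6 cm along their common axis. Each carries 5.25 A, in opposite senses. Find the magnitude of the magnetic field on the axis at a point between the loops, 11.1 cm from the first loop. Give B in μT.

B ≈ 20.3 μT

Each loop contributes B = μ₀IR²/[2(R²+z²)^(3/2)] on the axis, with z measured from that loop.
Loop 1 (z = 0.111 m): B₁ = 1.02×10⁻⁵ T. Loop 2 (z = 0.015 m): B₂ = 3.05×10⁻⁵ T.
The fields oppose: B = |B₁ − B₂| = 2.03×10⁻⁵ T.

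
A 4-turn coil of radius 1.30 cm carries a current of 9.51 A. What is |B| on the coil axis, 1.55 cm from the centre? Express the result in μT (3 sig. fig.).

B ≈ 488 μT

For an N-turn flat coil, B = Nμ₀IR²/[2(R²+z²)^(3/2)] with R = 0.013 m, z = 0.0155 m.
B = 4 × 1.22×10⁻⁴ T = 4.88×10⁻⁴ T.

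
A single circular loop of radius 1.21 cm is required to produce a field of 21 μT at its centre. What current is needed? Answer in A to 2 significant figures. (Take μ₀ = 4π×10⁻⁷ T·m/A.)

I ≈ 0.40 A

At the centre of a circular loop B = μ₀I/(2R), so I = 2RB/μ₀.
With R = 0.0121 m, I = 2 × 0.0121 × 2.10×10⁻⁵ / (4π×10⁻⁷) = 0.404 A.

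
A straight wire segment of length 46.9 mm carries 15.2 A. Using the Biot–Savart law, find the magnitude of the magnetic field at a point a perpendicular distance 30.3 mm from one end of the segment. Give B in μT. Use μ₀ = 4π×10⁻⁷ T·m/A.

B ≈ 42.1 μT

For a finite straight segment, B = (μ₀I/4πd)(sinθ₁ + sinθ₂), where θ₁, θ₂ are the angles from the perpendicular to each end.
The perpendicular foot is at one end, so the two end-offsets along the wire are 0 and L = 0.0469 m.
sinθ₁ = 0/√(0²+0.0303²) = 0.0000; sinθ₂ = 0.0469/√(0.0469²+0.0303²) = 0.8400.
B = (4π×10⁻⁷ × 15.2) / (4π × 0.0303) × (0.0000 + 0.8400) = 4.21×10⁻⁵ T.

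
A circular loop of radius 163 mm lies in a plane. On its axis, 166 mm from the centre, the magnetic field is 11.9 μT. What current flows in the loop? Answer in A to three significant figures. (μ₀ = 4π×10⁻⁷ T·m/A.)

On the axis of a loop, B = μ₀IR²/[2(R²+z²)^(3/2)], so I = 2B(R²+z²)^(3/2)/(μ₀R²).
R² + z² = 0.02657 + 0.02756 = 0.05413 m²; raised to 3/2 gives 1.26×10⁻² m³.
I = 2 × 1.19×10⁻⁵ × 1.26×10⁻² / (1.26×10⁻⁶ × 0.02657) = 8.98 A.

I ≈ 8.98 A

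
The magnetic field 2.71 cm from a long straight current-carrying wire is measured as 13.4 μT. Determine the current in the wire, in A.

For a long straight wire B = μ₀I/(2πd), so I = 2πdB/μ₀.
I = 2π × 0.0271 × 1.34×10⁻⁵ / (4π×10⁻⁷) = 1.82 A.

I ≈ 1.82 A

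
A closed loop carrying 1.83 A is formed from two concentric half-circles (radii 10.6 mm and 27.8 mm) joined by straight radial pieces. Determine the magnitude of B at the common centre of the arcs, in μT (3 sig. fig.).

The radial connectors point toward the centre, so dl × r̂ = 0 and they contribute nothing.
Each semicircle gives μ₀I/(4R): inner arc 5.42×10⁻⁵ T, outer arc 2.07×10⁻⁵ T.
The two arcs carry current in opposite angular senses, so their fields oppose: B = |5.42×10⁻⁵ − 2.07×10⁻⁵| = 3.36×10⁻⁵ T.

B ≈ 33.6 μT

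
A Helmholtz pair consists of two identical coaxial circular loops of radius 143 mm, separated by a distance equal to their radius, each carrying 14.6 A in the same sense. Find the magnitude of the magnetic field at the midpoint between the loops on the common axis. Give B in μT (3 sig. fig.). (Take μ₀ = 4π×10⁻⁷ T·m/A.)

B ≈ 91.8 μT

Each loop contributes B = μ₀IR²/[2(R²+z²)^(3/2)] on the axis, with z measured from that loop.
Loop 1 (z = 0.0715 m): B₁ = 4.59×10⁻⁵ T. Loop 2 (z = 0.0715 m): B₂ = 4.59×10⁻⁵ T.
The fields add: B = B₁ + B₂ = 9.18×10⁻⁵ T.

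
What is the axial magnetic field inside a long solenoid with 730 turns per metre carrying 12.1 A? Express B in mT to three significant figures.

B ≈ 11.1 mT

Inside a long solenoid, B = μ₀nI with n = 730 turns/m.
B = 4π×10⁻⁷ × 730 × 12.1 = 1.11×10⁻² T.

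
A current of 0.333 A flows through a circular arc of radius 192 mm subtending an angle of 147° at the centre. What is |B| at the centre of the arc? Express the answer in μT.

The Biot–Savart field of a circular arc at its centre is B = μ₀Iφ/(4πR), with φ = 2.566 rad.
B = (4π×10⁻⁷ × 0.333 × 2.566) / (4π × 0.192) = 4.45×10⁻⁷ T.

B ≈ 0.445 μT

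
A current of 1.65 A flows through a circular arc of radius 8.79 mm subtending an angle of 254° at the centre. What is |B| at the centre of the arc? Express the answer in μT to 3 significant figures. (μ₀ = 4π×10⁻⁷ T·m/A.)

The Biot–Savart field of a circular arc at its centre is B = μ₀Iφ/(4πR), with φ = 4.433 rad.
B = (4π×10⁻⁷ × 1.65 × 4.433) / (4π × 0.00879) = 8.32×10⁻⁵ T.

B ≈ 83.2 μT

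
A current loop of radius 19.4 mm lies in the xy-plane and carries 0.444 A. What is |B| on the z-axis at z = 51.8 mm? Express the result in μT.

On the axis of a circular loop, B = μ₀IR² / [2(R²+z²)^(3/2)].
R² + z² = (0.0194)² + (0.0518)² = 0.00306 m², and (R²+z²)^(3/2) = 1.69×10⁻⁴ m³.
B = (4π×10⁻⁷ × 0.444 × 0.0003764) / (2 × 1.69×10⁻⁴) = 6.20×10⁻⁷ T.

B ≈ 0.620 μT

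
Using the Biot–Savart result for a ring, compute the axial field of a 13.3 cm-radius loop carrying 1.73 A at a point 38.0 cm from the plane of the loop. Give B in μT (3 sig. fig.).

B ≈ 0.295 μT

On the axis of a circular loop, B = μ₀IR² / [2(R²+z²)^(3/2)].
R² + z² = (0.133)² + (0.38)² = 0.1621 m², and (R²+z²)^(3/2) = 6.53×10⁻² m³.
B = (4π×10⁻⁷ × 1.73 × 0.01769) / (2 × 6.53×10⁻²) = 2.95×10⁻⁷ T.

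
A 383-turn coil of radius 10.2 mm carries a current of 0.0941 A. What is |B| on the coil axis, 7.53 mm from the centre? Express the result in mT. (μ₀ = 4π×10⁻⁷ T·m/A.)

B ≈ 1.16 mT

For an N-turn flat coil, B = Nμ₀IR²/[2(R²+z²)^(3/2)] with R = 0.0102 m, z = 0.00753 m.
B = 383 × 3.02×10⁻⁶ T = 1.16×10⁻³ T.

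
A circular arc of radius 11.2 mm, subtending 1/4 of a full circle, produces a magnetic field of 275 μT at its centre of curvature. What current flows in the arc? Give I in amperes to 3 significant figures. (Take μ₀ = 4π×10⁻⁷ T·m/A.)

For a circular arc, B = μ₀Iφ/(4πR) with φ in radians; here φ = 1.571 rad.
So I = 4πRB/(μ₀φ) = 4π × 0.0112 × 2.75×10⁻⁴ / (4π×10⁻⁷ × 1.571) = 19.6 A.

I ≈ 19.6 A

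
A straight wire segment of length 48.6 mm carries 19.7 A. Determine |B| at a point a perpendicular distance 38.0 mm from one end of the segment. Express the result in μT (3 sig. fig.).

For a finite straight segment, B = (μ₀I/4πd)(sinθ₁ + sinθ₂), where θ₁, θ₂ are the angles from the perpendicular to each end.
The perpendicular foot is at one end, so the two end-offsets along the wire are 0 and L = 0.0486 m.
sinθ₁ = 0/√(0²+0.038²) = 0.0000; sinθ₂ = 0.0486/√(0.0486²+0.038²) = 0.7878.
B = (4π×10⁻⁷ × 19.7) / (4π × 0.038) × (0.0000 + 0.7878) = 4.08×10⁻⁵ T.

B ≈ 40.8 μT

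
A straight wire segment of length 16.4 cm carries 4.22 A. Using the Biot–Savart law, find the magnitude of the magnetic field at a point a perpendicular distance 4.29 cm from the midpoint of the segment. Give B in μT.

B ≈ 17.4 μT

For a finite straight segment, B = (μ₀I/4πd)(sinθ₁ + sinθ₂), where θ₁, θ₂ are the angles from the perpendicular to each end.
The perpendicular from the point meets the wire at its midpoint, so each end is L/2 = 0.082 m away along the wire.
sinθ₁ = 0.082/√(0.082²+0.0429²) = 0.8861; sinθ₂ = 0.082/√(0.082²+0.0429²) = 0.8861.
B = (4π×10⁻⁷ × 4.22) / (4π × 0.0429) × (0.8861 + 0.8861) = 1.74×10⁻⁵ T.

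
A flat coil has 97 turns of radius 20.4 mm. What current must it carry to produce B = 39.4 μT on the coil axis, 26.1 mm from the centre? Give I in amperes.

I ≈ 0.0565 A

For an N-turn coil, B = Nμ₀IR²/[2(R²+z²)^(3/2)] with R = 0.0204 m, z = 0.0261 m, so I = 2B(R²+z²)^(3/2)/(Nμ₀R²) = 2 × 3.94×10⁻⁵ × 3.64×10⁻⁵ / (97 × 4π×10⁻⁷ × 0.0004162) = 5.65×10⁻² A.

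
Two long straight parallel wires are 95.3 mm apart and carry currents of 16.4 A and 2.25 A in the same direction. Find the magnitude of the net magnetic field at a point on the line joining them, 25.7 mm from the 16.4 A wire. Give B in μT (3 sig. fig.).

Each long wire gives B = μ₀I/(2πd). Distances are d₁ = 0.0257 m and d₂ = 0.0696 m.
B₁ = 1.28×10⁻⁴ T, B₂ = 6.47×10⁻⁶ T.
Between parallel currents the two contributions point in opposite directions, so they subtract. B = |B₁ − B₂| = |1.28×10⁻⁴ − 6.47×10⁻⁶| = 1.21×10⁻⁴ T.

B ≈ 121 μT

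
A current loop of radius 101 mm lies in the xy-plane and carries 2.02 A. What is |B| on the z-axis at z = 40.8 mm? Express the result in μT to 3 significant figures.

B ≈ 10.0 μT

On the axis of a circular loop, B = μ₀IR² / [2(R²+z²)^(3/2)].
R² + z² = (0.101)² + (0.0408)² = 0.01187 m², and (R²+z²)^(3/2) = 1.29×10⁻³ m³.
B = (4π×10⁻⁷ × 2.02 × 0.0102) / (2 × 1.29×10⁻³) = 1.00×10⁻⁵ T.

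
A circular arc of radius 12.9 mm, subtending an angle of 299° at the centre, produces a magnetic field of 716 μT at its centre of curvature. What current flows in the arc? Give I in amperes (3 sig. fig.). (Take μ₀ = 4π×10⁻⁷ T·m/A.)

For a circular arc, B = μ₀Iφ/(4πR) with φ in radians; here φ = 5.219 rad.
So I = 4πRB/(μ₀φ) = 4π × 0.0129 × 7.16×10⁻⁴ / (4π×10⁻⁷ × 5.219) = 17.7 A.

I ≈ 17.7 A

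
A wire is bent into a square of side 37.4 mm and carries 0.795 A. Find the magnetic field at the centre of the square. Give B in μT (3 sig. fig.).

B ≈ 24.0 μT

Each side is a finite straight segment at perpendicular distance d = a/(2 tan(π/4)) = 0.0187 m from the centre, with end-angles ±π/4.
One side contributes B₁ = (μ₀I/4πd)·2 sin(π/4) = 6.01×10⁻⁶ T.
All 4 sides add in the same direction: B = 4 × 6.01×10⁻⁶ = 2.40×10⁻⁵ T.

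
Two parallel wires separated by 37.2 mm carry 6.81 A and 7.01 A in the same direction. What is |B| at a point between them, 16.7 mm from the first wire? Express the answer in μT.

B ≈ 13.2 μT

Each long wire gives B = μ₀I/(2πd). Distances are d₁ = 0.0167 m and d₂ = 0.0205 m.
B₁ = 8.16×10⁻⁵ T, B₂ = 6.84×10⁻⁵ T.
Between parallel currents the two contributions point in opposite directions, so they subtract. B = |B₁ − B₂| = |8.16×10⁻⁵ − 6.84×10⁻⁵| = 1.32×10⁻⁵ T.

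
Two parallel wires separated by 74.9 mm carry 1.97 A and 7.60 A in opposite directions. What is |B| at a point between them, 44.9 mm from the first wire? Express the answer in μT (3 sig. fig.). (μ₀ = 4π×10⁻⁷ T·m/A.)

B ≈ 59.4 μT

Each long wire gives B = μ₀I/(2πd). Distances are d₁ = 0.0449 m and d₂ = 0.03 m.
B₁ = 8.78×10⁻⁶ T, B₂ = 5.07×10⁻⁵ T.
Between antiparallel currents both contributions point the same way, so they add. B = B₁ + B₂ = 8.78×10⁻⁶ + 5.07×10⁻⁵ = 5.94×10⁻⁵ T.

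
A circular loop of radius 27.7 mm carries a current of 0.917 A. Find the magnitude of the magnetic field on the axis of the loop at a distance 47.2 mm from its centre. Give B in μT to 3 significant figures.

B ≈ 2.70 μT

On the axis of a circular loop, B = μ₀IR² / [2(R²+z²)^(3/2)].
R² + z² = (0.0277)² + (0.0472)² = 0.002995 m², and (R²+z²)^(3/2) = 1.64×10⁻⁴ m³.
B = (4π×10⁻⁷ × 0.917 × 0.0007673) / (2 × 1.64×10⁻⁴) = 2.70×10⁻⁶ T.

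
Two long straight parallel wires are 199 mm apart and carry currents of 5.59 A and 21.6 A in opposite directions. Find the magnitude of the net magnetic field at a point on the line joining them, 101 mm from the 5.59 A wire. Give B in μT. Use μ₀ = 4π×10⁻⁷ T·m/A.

Each long wire gives B = μ₀I/(2πd). Distances are d₁ = 0.101 m and d₂ = 0.098 m.
B₁ = 1.11×10⁻⁵ T, B₂ = 4.41×10⁻⁵ T.
Between antiparallel currents both contributions point the same way, so they add. B = B₁ + B₂ = 1.11×10⁻⁵ + 4.41×10⁻⁵ = 5.52×10⁻⁵ T.

B ≈ 55.2 μT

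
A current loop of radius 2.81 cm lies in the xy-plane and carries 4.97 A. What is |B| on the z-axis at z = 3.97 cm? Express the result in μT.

B ≈ 21.4 μT

On the axis of a circular loop, B = μ₀IR² / [2(R²+z²)^(3/2)].
R² + z² = (0.0281)² + (0.0397)² = 0.002366 m², and (R²+z²)^(3/2) = 1.15×10⁻⁴ m³.
B = (4π×10⁻⁷ × 4.97 × 0.0007896) / (2 × 1.15×10⁻⁴) = 2.14×10⁻⁵ T.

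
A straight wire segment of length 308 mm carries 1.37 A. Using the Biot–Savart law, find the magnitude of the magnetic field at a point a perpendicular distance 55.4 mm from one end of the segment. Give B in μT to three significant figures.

B ≈ 2.43 μT

For a finite straight segment, B = (μ₀I/4πd)(sinθ₁ + sinθ₂), where θ₁, θ₂ are the angles from the perpendicular to each end.
The perpendicular foot is at one end, so the two end-offsets along the wire are 0 and L = 0.308 m.
sinθ₁ = 0/√(0²+0.0554²) = 0.0000; sinθ₂ = 0.308/√(0.308²+0.0554²) = 0.9842.
B = (4π×10⁻⁷ × 1.37) / (4π × 0.0554) × (0.0000 + 0.9842) = 2.43×10⁻⁶ T.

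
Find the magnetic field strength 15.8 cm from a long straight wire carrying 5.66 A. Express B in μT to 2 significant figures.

B ≈ 7.2 μT

For an infinitely long straight wire, B = μ₀I/(2πd).
B = (4π×10⁻⁷ × 5.66) / (2π × 0.158) = 7.16×10⁻⁶ T.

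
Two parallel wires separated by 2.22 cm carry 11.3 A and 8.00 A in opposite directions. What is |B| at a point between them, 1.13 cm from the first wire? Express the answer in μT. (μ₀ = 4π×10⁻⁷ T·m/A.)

B ≈ 347 μT

Each long wire gives B = μ₀I/(2πd). Distances are d₁ = 0.0113 m and d₂ = 0.0109 m.
B₁ = 2.00×10⁻⁴ T, B₂ = 1.47×10⁻⁴ T.
Between antiparallel currents both contributions point the same way, so they add. B = B₁ + B₂ = 2.00×10⁻⁴ + 1.47×10⁻⁴ = 3.47×10⁻⁴ T.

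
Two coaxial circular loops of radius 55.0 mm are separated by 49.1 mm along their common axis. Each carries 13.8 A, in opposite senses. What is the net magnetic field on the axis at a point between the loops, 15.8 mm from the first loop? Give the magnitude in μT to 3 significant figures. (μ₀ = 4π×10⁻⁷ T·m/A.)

Each loop contributes B = μ₀IR²/[2(R²+z²)^(3/2)] on the axis, with z measured from that loop.
Loop 1 (z = 0.0158 m): B₁ = 1.40×10⁻⁴ T. Loop 2 (z = 0.0333 m): B₂ = 9.87×10⁻⁵ T.
The fields oppose: B = |B₁ − B₂| = 4.13×10⁻⁵ T.

B ≈ 41.3 μT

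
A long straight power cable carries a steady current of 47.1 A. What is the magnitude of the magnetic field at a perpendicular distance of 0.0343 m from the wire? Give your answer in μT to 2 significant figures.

B ≈ 270 μT

For an infinitely long straight wire, B = μ₀I/(2πd).
B = (4π×10⁻⁷ × 47.1) / (2π × 0.0343) = 2.75×10⁻⁴ T.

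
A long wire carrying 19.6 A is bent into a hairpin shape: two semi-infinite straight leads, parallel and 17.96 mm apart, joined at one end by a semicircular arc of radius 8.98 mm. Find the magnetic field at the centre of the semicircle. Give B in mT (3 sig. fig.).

B ≈ 1.12 mT

The semicircular arc contributes B_arc = μ₀I·π/(4πR) = μ₀I/(4R) = 6.86×10⁻⁴ T.
Each semi-infinite lead is at perpendicular distance R = 0.00898 m from the centre, with the perpendicular foot at its near end, so it contributes μ₀I/(4πR); both point the same way, together 4.37×10⁻⁴ T.
Arc and leads all point the same direction: B = 6.86×10⁻⁴ + 4.37×10⁻⁴ = 1.12×10⁻³ T.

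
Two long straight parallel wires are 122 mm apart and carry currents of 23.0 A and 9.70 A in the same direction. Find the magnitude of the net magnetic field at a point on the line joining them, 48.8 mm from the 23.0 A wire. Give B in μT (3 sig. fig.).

B ≈ 67.8 μT

Each long wire gives B = μ₀I/(2πd). Distances are d₁ = 0.0488 m and d₂ = 0.0732 m.
B₁ = 9.43×10⁻⁵ T, B₂ = 2.65×10⁻⁵ T.
Between parallel currents the two contributions point in opposite directions, so they subtract. B = |B₁ − B₂| = |9.43×10⁻⁵ − 2.65×10⁻⁵| = 6.78×10⁻⁵ T.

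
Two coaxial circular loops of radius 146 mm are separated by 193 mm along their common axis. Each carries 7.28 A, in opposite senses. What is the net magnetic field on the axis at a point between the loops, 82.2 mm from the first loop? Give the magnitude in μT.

B ≈ 4.89 μT

Each loop contributes B = μ₀IR²/[2(R²+z²)^(3/2)] on the axis, with z measured from that loop.
Loop 1 (z = 0.0822 m): B₁ = 2.07×10⁻⁵ T. Loop 2 (z = 0.1108 m): B₂ = 1.58×10⁻⁵ T.
The fields oppose: B = |B₁ − B₂| = 4.89×10⁻⁶ T.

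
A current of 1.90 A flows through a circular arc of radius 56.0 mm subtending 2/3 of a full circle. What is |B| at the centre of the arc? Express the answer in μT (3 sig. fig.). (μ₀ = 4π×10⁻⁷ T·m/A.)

B ≈ 14.2 μT

The Biot–Savart field of a circular arc at its centre is B = μ₀Iφ/(4πR), with φ = 4.189 rad.
B = (4π×10⁻⁷ × 1.90 × 4.189) / (4π × 0.056) = 1.42×10⁻⁵ T.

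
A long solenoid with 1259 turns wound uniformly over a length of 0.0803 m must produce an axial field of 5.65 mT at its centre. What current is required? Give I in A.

I ≈ 0.287 A

Inside a long solenoid B = μ₀nI with n = 1.568×10⁴ m⁻¹, so I = B/(μ₀n).
I = 5.65×10⁻³ / (4π×10⁻⁷ × 1.568×10⁴) = 0.287 A.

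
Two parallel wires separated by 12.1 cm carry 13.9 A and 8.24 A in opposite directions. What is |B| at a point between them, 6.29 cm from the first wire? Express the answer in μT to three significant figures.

B ≈ 72.6 μT

Each long wire gives B = μ₀I/(2πd). Distances are d₁ = 0.0629 m and d₂ = 0.0581 m.
B₁ = 4.42×10⁻⁵ T, B₂ = 2.84×10⁻⁵ T.
Between antiparallel currents both contributions point the same way, so they add. B = B₁ + B₂ = 4.42×10⁻⁵ + 2.84×10⁻⁵ = 7.26×10⁻⁵ T.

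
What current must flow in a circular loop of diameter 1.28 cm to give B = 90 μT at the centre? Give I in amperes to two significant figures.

At the centre of a circular loop B = μ₀I/(2R), so I = 2RB/μ₀.
With R = 0.0064 m, I = 2 × 0.0064 × 9.00×10⁻⁵ / (4π×10⁻⁷) = 0.917 A.

I ≈ 0.92 A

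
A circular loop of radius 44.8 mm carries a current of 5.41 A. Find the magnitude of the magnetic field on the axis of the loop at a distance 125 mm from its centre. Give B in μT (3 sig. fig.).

B ≈ 2.91 μT

On the axis of a circular loop, B = μ₀IR² / [2(R²+z²)^(3/2)].
R² + z² = (0.0448)² + (0.125)² = 0.01763 m², and (R²+z²)^(3/2) = 2.34×10⁻³ m³.
B = (4π×10⁻⁷ × 5.41 × 0.002007) / (2 × 2.34×10⁻³) = 2.91×10⁻⁶ T.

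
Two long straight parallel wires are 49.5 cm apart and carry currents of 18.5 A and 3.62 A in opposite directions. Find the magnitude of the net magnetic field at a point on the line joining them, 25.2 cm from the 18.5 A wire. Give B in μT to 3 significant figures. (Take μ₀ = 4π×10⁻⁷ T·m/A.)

B ≈ 17.7 μT

Each long wire gives B = μ₀I/(2πd). Distances are d₁ = 0.252 m and d₂ = 0.243 m.
B₁ = 1.47×10⁻⁵ T, B₂ = 2.98×10⁻⁶ T.
Between antiparallel currents both contributions point the same way, so they add. B = B₁ + B₂ = 1.47×10⁻⁵ + 2.98×10⁻⁶ = 1.77×10⁻⁵ T.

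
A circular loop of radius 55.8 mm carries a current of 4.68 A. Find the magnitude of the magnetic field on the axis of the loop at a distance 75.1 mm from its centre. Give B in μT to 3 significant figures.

On the axis of a circular loop, B = μ₀IR² / [2(R²+z²)^(3/2)].
R² + z² = (0.0558)² + (0.0751)² = 0.008754 m², and (R²+z²)^(3/2) = 8.19×10⁻⁴ m³.
B = (4π×10⁻⁷ × 4.68 × 0.003114) / (2 × 8.19×10⁻⁴) = 1.12×10⁻⁵ T.

B ≈ 11.2 μT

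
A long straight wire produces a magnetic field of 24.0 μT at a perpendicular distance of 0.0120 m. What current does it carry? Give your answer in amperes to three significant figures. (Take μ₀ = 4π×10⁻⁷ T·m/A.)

For a long straight wire B = μ₀I/(2πd), so I = 2πdB/μ₀.
I = 2π × 0.012 × 2.40×10⁻⁵ / (4π×10⁻⁷) = 1.44 A.

I ≈ 1.44 A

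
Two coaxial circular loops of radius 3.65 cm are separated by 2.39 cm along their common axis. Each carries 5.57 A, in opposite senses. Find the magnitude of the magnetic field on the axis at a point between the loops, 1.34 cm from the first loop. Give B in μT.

Each loop contributes B = μ₀IR²/[2(R²+z²)^(3/2)] on the axis, with z measured from that loop.
Loop 1 (z = 0.0134 m): B₁ = 7.93×10⁻⁵ T. Loop 2 (z = 0.0105 m): B₂ = 8.51×10⁻⁵ T.
The fields oppose: B = |B₁ − B₂| = 5.78×10⁻⁶ T.

B ≈ 5.78 μT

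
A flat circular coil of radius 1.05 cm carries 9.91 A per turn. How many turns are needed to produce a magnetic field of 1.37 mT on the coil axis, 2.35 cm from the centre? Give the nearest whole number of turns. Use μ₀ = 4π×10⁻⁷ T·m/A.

N = 34

For an N-turn coil, B = Nμ₀IR²/[2(R²+z²)^(3/2)]. A single turn gives B₁ = 4.03×10⁻⁵ T with R = 0.0105 m, z = 0.0235 m.
N = B/B₁ = 1.37×10⁻³ / 4.03×10⁻⁵ = 34.03.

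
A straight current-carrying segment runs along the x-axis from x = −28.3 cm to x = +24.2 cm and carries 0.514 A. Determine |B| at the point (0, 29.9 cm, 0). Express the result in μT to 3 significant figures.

B ≈ 0.226 μT

For a finite straight segment, B = (μ₀I/4πd)(sinθ₁ + sinθ₂), where θ₁, θ₂ are the angles from the perpendicular to each end.
The perpendicular distance is d = 0.299 m; the end-offsets along the wire are a = 0.283 m and b = 0.242 m.
sinθ₁ = 0.283/√(0.283²+0.299²) = 0.6874; sinθ₂ = 0.242/√(0.242²+0.299²) = 0.6291.
B = (4π×10⁻⁷ × 0.514) / (4π × 0.299) × (0.6874 + 0.6291) = 2.26×10⁻⁷ T.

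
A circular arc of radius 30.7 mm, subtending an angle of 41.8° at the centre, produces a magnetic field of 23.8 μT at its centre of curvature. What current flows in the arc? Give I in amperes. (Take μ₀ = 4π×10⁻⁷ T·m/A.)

For a circular arc, B = μ₀Iφ/(4πR) with φ in radians; here φ = 0.7295 rad.
So I = 4πRB/(μ₀φ) = 4π × 0.0307 × 2.38×10⁻⁵ / (4π×10⁻⁷ × 0.7295) = 10.0 A.

I ≈ 10.0 A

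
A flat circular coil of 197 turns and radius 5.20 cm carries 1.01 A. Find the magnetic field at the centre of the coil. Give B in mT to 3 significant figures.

For an N-turn flat coil, B = Nμ₀I/(2R) with R = 0.052 m.
B = 197 × 1.22×10⁻⁵ T = 2.40×10⁻³ T.

B ≈ 2.40 mT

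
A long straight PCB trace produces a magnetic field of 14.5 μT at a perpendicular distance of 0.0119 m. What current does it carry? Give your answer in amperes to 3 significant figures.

I ≈ 0.863 A

For a long straight wire B = μ₀I/(2πd), so I = 2πdB/μ₀.
I = 2π × 0.0119 × 1.45×10⁻⁵ / (4π×10⁻⁷) = 0.863 A.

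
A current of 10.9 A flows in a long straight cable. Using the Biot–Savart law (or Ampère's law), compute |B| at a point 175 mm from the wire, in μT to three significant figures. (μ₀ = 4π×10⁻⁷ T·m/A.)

B ≈ 12.5 μT

For an infinitely long straight wire, B = μ₀I/(2πd).
B = (4π×10⁻⁷ × 10.9) / (2π × 0.175) = 1.25×10⁻⁵ T.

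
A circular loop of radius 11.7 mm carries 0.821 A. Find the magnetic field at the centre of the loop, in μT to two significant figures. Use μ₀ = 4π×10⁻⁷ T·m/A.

At the centre of a circular loop the Biot–Savart law gives B = μ₀I/(2R).
B = (4π×10⁻⁷ × 0.821) / (2 × 0.0117) = 4.41×10⁻⁵ T.

B ≈ 44 μT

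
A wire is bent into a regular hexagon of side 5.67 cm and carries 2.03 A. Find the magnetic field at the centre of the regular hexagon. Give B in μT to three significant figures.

B ≈ 24.8 μT

Each side is a finite straight segment at perpendicular distance d = a/(2 tan(π/6)) = 0.0491 m from the centre, with end-angles ±π/6.
One side contributes B₁ = (μ₀I/4πd)·2 sin(π/6) = 4.13×10⁻⁶ T.
All 6 sides add in the same direction: B = 6 × 4.13×10⁻⁶ = 2.48×10⁻⁵ T.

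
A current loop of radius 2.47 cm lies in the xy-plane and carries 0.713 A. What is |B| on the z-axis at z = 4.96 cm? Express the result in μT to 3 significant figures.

On the axis of a circular loop, B = μ₀IR² / [2(R²+z²)^(3/2)].
R² + z² = (0.0247)² + (0.0496)² = 0.00307 m², and (R²+z²)^(3/2) = 1.70×10⁻⁴ m³.
B = (4π×10⁻⁷ × 0.713 × 0.0006101) / (2 × 1.70×10⁻⁴) = 1.61×10⁻⁶ T.

B ≈ 1.61 μT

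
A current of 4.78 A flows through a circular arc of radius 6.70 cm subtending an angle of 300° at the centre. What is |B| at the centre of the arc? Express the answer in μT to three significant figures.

B ≈ 37.4 μT

The Biot–Savart field of a circular arc at its centre is B = μ₀Iφ/(4πR), with φ = 5.236 rad.
B = (4π×10⁻⁷ × 4.78 × 5.236) / (4π × 0.067) = 3.74×10⁻⁵ T.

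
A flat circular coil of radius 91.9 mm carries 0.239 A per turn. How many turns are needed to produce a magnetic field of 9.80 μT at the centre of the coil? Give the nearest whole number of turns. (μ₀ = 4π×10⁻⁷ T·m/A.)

For an N-turn coil, B = Nμ₀I/(2R). A single turn gives B₁ = 1.63×10⁻⁶ T with R = 0.0919 m.
N = B/B₁ = 9.80×10⁻⁶ / 1.63×10⁻⁶ = 6.00.

N = 6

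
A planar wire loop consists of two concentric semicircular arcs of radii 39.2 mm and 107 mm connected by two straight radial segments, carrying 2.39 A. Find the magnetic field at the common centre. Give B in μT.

B ≈ 12.1 μT

The radial connectors point toward the centre, so dl × r̂ = 0 and they contribute nothing.
Each semicircle gives μ₀I/(4R): inner arc 1.92×10⁻⁵ T, outer arc 7.02×10⁻⁶ T.
The two arcs carry current in opposite angular senses, so their fields oppose: B = |1.92×10⁻⁵ − 7.02×10⁻⁶| = 1.21×10⁻⁵ T.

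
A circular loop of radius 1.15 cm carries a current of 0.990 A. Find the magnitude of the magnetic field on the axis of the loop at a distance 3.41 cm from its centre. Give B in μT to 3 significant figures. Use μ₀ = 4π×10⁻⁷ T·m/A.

On the axis of a circular loop, B = μ₀IR² / [2(R²+z²)^(3/2)].
R² + z² = (0.0115)² + (0.0341)² = 0.001295 m², and (R²+z²)^(3/2) = 4.66×10⁻⁵ m³.
B = (4π×10⁻⁷ × 0.990 × 0.0001322) / (2 × 4.66×10⁻⁵) = 1.77×10⁻⁶ T.

B ≈ 1.77 μT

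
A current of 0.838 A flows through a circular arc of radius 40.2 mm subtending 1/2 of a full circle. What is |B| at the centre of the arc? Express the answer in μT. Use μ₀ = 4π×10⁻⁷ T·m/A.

The Biot–Savart field of a circular arc at its centre is B = μ₀Iφ/(4πR), with φ = 3.142 rad.
B = (4π×10⁻⁷ × 0.838 × 3.142) / (4π × 0.0402) = 6.55×10⁻⁶ T.

B ≈ 6.55 μT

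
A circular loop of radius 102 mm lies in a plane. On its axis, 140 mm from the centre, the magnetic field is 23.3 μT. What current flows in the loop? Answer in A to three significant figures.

I ≈ 18.5 A

On the axis of a loop, B = μ₀IR²/[2(R²+z²)^(3/2)], so I = 2B(R²+z²)^(3/2)/(μ₀R²).
R² + z² = 0.0104 + 0.0196 = 0.03 m²; raised to 3/2 gives 5.20×10⁻³ m³.
I = 2 × 2.33×10⁻⁵ × 5.20×10⁻³ / (1.26×10⁻⁶ × 0.0104) = 18.5 A.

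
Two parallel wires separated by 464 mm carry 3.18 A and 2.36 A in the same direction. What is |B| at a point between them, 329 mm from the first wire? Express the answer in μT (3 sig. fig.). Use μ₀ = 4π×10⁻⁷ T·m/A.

Each long wire gives B = μ₀I/(2πd). Distances are d₁ = 0.329 m and d₂ = 0.135 m.
B₁ = 1.93×10⁻⁶ T, B₂ = 3.50×10⁻⁶ T.
Between parallel currents the two contributions point in opposite directions, so they subtract. B = |B₁ − B₂| = |1.93×10⁻⁶ − 3.50×10⁻⁶| = 1.56×10⁻⁶ T.

B ≈ 1.56 μT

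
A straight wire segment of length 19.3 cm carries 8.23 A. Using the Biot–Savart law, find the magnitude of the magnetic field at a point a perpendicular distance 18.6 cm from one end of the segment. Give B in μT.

B ≈ 3.19 μT

For a finite straight segment, B = (μ₀I/4πd)(sinθ₁ + sinθ₂), where θ₁, θ₂ are the angles from the perpendicular to each end.
The perpendicular foot is at one end, so the two end-offsets along the wire are 0 and L = 0.193 m.
sinθ₁ = 0/√(0²+0.186²) = 0.0000; sinθ₂ = 0.193/√(0.193²+0.186²) = 0.7200.
B = (4π×10⁻⁷ × 8.23) / (4π × 0.186) × (0.0000 + 0.7200) = 3.19×10⁻⁶ T.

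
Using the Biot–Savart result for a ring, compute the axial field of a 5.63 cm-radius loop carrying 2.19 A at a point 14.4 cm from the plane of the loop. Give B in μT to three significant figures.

On the axis of a circular loop, B = μ₀IR² / [2(R²+z²)^(3/2)].
R² + z² = (0.0563)² + (0.144)² = 0.02391 m², and (R²+z²)^(3/2) = 3.70×10⁻³ m³.
B = (4π×10⁻⁷ × 2.19 × 0.00317) / (2 × 3.70×10⁻³) = 1.18×10⁻⁶ T.

B ≈ 1.18 μT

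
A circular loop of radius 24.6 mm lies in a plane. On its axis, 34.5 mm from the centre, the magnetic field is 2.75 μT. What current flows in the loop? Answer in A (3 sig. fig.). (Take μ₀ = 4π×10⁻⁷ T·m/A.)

On the axis of a loop, B = μ₀IR²/[2(R²+z²)^(3/2)], so I = 2B(R²+z²)^(3/2)/(μ₀R²).
R² + z² = 0.0006052 + 0.00119 = 0.001795 m²; raised to 3/2 gives 7.61×10⁻⁵ m³.
I = 2 × 2.75×10⁻⁶ × 7.61×10⁻⁵ / (1.26×10⁻⁶ × 0.0006052) = 0.550 A.

I ≈ 0.550 A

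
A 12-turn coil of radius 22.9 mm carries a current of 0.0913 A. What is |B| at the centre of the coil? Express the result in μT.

For an N-turn flat coil, B = Nμ₀I/(2R) with R = 0.0229 m.
B = 12 × 2.51×10⁻⁶ T = 3.01×10⁻⁵ T.

B ≈ 30.1 μT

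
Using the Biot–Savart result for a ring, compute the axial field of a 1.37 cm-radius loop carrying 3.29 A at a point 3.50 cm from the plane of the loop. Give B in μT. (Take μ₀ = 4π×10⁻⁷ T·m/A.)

On the axis of a circular loop, B = μ₀IR² / [2(R²+z²)^(3/2)].
R² + z² = (0.0137)² + (0.035)² = 0.001413 m², and (R²+z²)^(3/2) = 5.31×10⁻⁵ m³.
B = (4π×10⁻⁷ × 3.29 × 0.0001877) / (2 × 5.31×10⁻⁵) = 7.31×10⁻⁶ T.

B ≈ 7.31 μT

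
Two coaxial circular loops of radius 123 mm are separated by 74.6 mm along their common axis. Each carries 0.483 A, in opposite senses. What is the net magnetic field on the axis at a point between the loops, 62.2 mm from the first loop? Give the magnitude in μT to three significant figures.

B ≈ 0.677 μT

Each loop contributes B = μ₀IR²/[2(R²+z²)^(3/2)] on the axis, with z measured from that loop.
Loop 1 (z = 0.0622 m): B₁ = 1.75×10⁻⁶ T. Loop 2 (z = 0.0124 m): B₂ = 2.43×10⁻⁶ T.
The fields oppose: B = |B₁ − B₂| = 6.77×10⁻⁷ T.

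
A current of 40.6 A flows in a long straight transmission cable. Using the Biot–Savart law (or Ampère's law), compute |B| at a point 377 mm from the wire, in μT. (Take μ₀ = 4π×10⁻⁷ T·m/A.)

B ≈ 21.5 μT

For an infinitely long straight wire, B = μ₀I/(2πd).
B = (4π×10⁻⁷ × 40.6) / (2π × 0.377) = 2.15×10⁻⁵ T.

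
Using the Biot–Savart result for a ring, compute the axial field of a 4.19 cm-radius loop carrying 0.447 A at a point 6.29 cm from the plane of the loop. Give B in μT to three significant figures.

B ≈ 1.14 μT

On the axis of a circular loop, B = μ₀IR² / [2(R²+z²)^(3/2)].
R² + z² = (0.0419)² + (0.0629)² = 0.005712 m², and (R²+z²)^(3/2) = 4.32×10⁻⁴ m³.
B = (4π×10⁻⁷ × 0.447 × 0.001756) / (2 × 4.32×10⁻⁴) = 1.14×10⁻⁶ T.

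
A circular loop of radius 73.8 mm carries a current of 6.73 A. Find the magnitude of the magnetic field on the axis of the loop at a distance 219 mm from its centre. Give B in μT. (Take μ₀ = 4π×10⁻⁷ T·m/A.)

B ≈ 1.87 μT

On the axis of a circular loop, B = μ₀IR² / [2(R²+z²)^(3/2)].
R² + z² = (0.0738)² + (0.219)² = 0.05341 m², and (R²+z²)^(3/2) = 1.23×10⁻² m³.
B = (4π×10⁻⁷ × 6.73 × 0.005446) / (2 × 1.23×10⁻²) = 1.87×10⁻⁶ T.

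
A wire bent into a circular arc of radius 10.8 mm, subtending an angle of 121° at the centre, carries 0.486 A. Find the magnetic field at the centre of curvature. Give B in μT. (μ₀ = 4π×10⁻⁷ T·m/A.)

B ≈ 9.50 μT

The Biot–Savart field of a circular arc at its centre is B = μ₀Iφ/(4πR), with φ = 2.112 rad.
B = (4π×10⁻⁷ × 0.486 × 2.112) / (4π × 0.0108) = 9.50×10⁻⁶ T.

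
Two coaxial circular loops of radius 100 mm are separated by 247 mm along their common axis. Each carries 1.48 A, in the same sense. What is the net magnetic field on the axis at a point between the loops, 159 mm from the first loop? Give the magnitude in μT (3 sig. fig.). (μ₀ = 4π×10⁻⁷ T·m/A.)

Each loop contributes B = μ₀IR²/[2(R²+z²)^(3/2)] on the axis, with z measured from that loop.
Loop 1 (z = 0.159 m): B₁ = 1.40×10⁻⁶ T. Loop 2 (z = 0.088 m): B₂ = 3.93×10⁻⁶ T.
The fields add: B = B₁ + B₂ = 5.34×10⁻⁶ T.

B ≈ 5.34 μT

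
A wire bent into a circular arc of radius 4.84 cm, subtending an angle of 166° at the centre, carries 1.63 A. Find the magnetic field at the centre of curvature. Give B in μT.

B ≈ 9.76 μT

The Biot–Savart field of a circular arc at its centre is B = μ₀Iφ/(4πR), with φ = 2.897 rad.
B = (4π×10⁻⁷ × 1.63 × 2.897) / (4π × 0.0484) = 9.76×10⁻⁶ T.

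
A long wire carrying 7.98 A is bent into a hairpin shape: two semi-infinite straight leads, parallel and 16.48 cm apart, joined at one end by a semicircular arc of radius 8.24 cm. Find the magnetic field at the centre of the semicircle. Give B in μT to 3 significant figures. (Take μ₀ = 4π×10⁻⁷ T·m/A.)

The semicircular arc contributes B_arc = μ₀I·π/(4πR) = μ₀I/(4R) = 3.04×10⁻⁵ T.
Each semi-infinite lead is at perpendicular distance R = 0.0824 m from the centre, with the perpendicular foot at its near end, so it contributes μ₀I/(4πR); both point the same way, together 1.94×10⁻⁵ T.
Arc and leads all point the same direction: B = 3.04×10⁻⁵ + 1.94×10⁻⁵ = 4.98×10⁻⁵ T.

B ≈ 49.8 μT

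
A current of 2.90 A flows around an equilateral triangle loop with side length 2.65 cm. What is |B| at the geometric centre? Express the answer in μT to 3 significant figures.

B ≈ 197 μT

Each side is a finite straight segment at perpendicular distance d = a/(2 tan(π/3)) = 0.00765 m from the centre, with end-angles ±π/3.
One side contributes B₁ = (μ₀I/4πd)·2 sin(π/3) = 6.57×10⁻⁵ T.
All 3 sides add in the same direction: B = 3 × 6.57×10⁻⁵ = 1.97×10⁻⁴ T.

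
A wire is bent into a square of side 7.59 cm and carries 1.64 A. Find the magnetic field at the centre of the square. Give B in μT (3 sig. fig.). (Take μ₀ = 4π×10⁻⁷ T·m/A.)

B ≈ 24.4 μT

Each side is a finite straight segment at perpendicular distance d = a/(2 tan(π/4)) = 0.03795 m from the centre, with end-angles ±π/4.
One side contributes B₁ = (μ₀I/4πd)·2 sin(π/4) = 6.11×10⁻⁶ T.
All 4 sides add in the same direction: B = 4 × 6.11×10⁻⁶ = 2.44×10⁻⁵ T.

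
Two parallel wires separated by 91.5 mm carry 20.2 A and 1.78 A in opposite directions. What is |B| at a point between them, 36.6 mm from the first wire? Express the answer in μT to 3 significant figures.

Each long wire gives B = μ₀I/(2πd). Distances are d₁ = 0.0366 m and d₂ = 0.0549 m.
B₁ = 1.10×10⁻⁴ T, B₂ = 6.48×10⁻⁶ T.
Between antiparallel currents both contributions point the same way, so they add. B = B₁ + B₂ = 1.10×10⁻⁴ + 6.48×10⁻⁶ = 1.17×10⁻⁴ T.

B ≈ 117 μT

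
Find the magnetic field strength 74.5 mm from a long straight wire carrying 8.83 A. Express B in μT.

For an infinitely long straight wire, B = μ₀I/(2πd).
B = (4π×10⁻⁷ × 8.83) / (2π × 0.0745) = 2.37×10⁻⁵ T.

B ≈ 23.7 μT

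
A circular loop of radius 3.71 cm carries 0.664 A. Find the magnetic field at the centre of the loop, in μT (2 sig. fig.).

At the centre of a circular loop the Biot–Savart law gives B = μ₀I/(2R).
B = (4π×10⁻⁷ × 0.664) / (2 × 0.0371) = 1.12×10⁻⁵ T.

B ≈ 11 μT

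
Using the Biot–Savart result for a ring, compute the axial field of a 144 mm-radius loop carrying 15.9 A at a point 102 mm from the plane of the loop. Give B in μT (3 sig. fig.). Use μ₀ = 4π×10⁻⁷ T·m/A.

B ≈ 37.7 μT

On the axis of a circular loop, B = μ₀IR² / [2(R²+z²)^(3/2)].
R² + z² = (0.144)² + (0.102)² = 0.03114 m², and (R²+z²)^(3/2) = 5.50×10⁻³ m³.
B = (4π×10⁻⁷ × 15.9 × 0.02074) / (2 × 5.50×10⁻³) = 3.77×10⁻⁵ T.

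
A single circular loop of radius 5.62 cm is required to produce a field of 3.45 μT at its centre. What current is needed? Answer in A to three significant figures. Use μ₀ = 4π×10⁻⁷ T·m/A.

At the centre of a circular loop B = μ₀I/(2R), so I = 2RB/μ₀.
With R = 0.0562 m, I = 2 × 0.0562 × 3.45×10⁻⁶ / (4π×10⁻⁷) = 0.309 A.

I ≈ 0.309 A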